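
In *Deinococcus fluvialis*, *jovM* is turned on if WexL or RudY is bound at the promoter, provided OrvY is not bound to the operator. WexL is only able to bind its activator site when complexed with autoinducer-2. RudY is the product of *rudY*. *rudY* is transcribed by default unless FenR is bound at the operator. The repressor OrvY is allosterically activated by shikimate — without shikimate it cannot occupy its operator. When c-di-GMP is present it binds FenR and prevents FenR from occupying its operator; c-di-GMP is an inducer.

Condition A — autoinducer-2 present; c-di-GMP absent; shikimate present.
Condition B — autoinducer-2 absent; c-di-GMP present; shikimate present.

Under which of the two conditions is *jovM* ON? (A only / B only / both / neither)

Condition A:
Autoinducer-2 is present, so WexL is active.
c-di-GMP is absent, so FenR is active.
With repressor FenR bound, *rudY* is not transcribed.
So RudY is not produced.
Shikimate is present, so OrvY is active.
With repressor OrvY bound, *jovM* is not transcribed.
→ *jovM* is OFF in A.
Condition B:
Autoinducer-2 is absent, so WexL is inactive.
c-di-GMP is present, so FenR is inactive.
With no repressor bound, *rudY* is transcribed.
So RudY is produced and active.
Shikimate is present, so OrvY is active.
With repressor OrvY bound, *jovM* is not transcribed.
→ *jovM* is OFF in B.

neither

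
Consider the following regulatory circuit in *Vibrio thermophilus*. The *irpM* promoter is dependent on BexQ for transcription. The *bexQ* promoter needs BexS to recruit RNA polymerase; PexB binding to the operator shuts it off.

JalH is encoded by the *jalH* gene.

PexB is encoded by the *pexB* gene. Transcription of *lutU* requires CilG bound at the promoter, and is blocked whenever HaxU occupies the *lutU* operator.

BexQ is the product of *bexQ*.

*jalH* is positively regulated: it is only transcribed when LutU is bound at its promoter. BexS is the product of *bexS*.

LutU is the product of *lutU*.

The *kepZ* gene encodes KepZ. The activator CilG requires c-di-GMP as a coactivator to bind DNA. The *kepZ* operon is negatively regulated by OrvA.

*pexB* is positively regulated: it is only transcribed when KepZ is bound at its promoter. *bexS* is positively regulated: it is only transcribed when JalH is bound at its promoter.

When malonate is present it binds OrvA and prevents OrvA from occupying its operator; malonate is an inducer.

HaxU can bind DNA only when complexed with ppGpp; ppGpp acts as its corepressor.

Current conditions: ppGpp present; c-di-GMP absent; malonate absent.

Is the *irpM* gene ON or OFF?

OFF

ppGpp is present, so HaxU is active.
c-di-GMP is absent, so CilG is inactive.
With repressor HaxU bound, *lutU* is not transcribed.
So LutU is not produced.
Required activator LutU is absent, so *jalH* is not transcribed.
So JalH is not produced.
Required activator JalH is absent, so *bexS* is not transcribed.
So BexS is not produced.
Malonate is absent, so OrvA is active.
With repressor OrvA bound, *kepZ* is not transcribed.
So KepZ is not produced.
Required activator KepZ is absent, so *pexB* is not transcribed.
So PexB is not produced.
Required activator BexS is absent, so *bexQ* is not transcribed.
So BexQ is not produced.
Required activator BexQ is absent, so *irpM* is not transcribed.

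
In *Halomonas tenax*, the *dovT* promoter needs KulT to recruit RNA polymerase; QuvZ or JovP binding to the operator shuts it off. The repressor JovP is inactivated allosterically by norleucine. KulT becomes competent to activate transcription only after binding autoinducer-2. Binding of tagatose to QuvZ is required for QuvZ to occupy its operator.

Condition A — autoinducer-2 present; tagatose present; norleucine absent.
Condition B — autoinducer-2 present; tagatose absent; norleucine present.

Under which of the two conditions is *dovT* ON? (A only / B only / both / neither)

B only

Condition A:
Autoinducer-2 is present, so KulT is active.
Tagatose is present, so QuvZ is active.
Norleucine is absent, so JovP is active.
With repressor QuvZ bound, *dovT* is not transcribed.
→ *dovT* is OFF in A.
Condition B:
Autoinducer-2 is present, so KulT is active.
Tagatose is absent, so QuvZ is inactive.
Norleucine is present, so JovP is inactive.
No repressor is bound and KulT is active, so *dovT* is transcribed.
→ *dovT* is ON in B.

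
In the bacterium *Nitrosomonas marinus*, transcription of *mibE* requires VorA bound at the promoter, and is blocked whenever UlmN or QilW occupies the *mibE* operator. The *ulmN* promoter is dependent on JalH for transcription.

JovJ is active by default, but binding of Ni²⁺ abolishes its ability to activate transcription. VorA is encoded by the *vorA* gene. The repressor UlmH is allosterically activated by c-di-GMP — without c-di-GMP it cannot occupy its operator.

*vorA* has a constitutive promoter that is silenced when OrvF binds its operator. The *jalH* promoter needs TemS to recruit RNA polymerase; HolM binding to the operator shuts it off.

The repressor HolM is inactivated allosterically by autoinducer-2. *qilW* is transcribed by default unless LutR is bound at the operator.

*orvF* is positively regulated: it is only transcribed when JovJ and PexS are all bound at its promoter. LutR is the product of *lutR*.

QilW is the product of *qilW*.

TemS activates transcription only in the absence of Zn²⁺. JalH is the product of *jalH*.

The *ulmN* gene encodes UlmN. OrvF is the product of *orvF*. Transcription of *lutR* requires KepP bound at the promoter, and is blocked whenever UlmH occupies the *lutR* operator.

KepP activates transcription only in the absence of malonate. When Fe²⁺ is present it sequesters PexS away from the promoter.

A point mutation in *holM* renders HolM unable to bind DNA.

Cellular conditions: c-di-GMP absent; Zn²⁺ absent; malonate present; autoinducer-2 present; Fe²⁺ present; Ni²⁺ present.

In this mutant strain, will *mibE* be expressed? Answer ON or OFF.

OFF

HolM is non-functional in this strain, so it has no effect.
Zn²⁺ is absent, so TemS is active.
No repressor is bound and TemS is active, so *jalH* is transcribed.
So JalH is produced and active.
No repressor is bound and JalH is active, so *ulmN* is transcribed.
So UlmN is produced and active.
Ni²⁺ is present, so JovJ is inactive.
Fe²⁺ is present, so PexS is inactive.
Required activator JovJ is absent, so *orvF* is not transcribed.
So OrvF is not produced.
With no repressor bound, *vorA* is transcribed.
So VorA is produced and active.
c-di-GMP is absent, so UlmH is inactive.
Malonate is present, so KepP is inactive.
Required activator KepP is absent, so *lutR* is not transcribed.
So LutR is not produced.
With no repressor bound, *qilW* is transcribed.
So QilW is produced and active.
With repressor UlmN bound, *mibE* is not transcribed.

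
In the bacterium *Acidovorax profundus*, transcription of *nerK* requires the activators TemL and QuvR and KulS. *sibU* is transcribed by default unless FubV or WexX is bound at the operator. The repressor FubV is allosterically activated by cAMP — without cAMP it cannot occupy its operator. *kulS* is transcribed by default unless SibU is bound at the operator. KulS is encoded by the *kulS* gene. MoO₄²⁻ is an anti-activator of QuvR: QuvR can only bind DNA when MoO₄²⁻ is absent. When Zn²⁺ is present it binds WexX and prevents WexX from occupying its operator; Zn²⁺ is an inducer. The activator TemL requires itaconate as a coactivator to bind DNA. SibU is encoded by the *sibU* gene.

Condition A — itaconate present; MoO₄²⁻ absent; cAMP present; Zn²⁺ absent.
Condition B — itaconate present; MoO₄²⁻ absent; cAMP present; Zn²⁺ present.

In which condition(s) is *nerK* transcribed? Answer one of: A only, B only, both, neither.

Condition A:
Itaconate is present, so TemL is active.
MoO₄²⁻ is absent, so QuvR is active.
cAMP is present, so FubV is active.
Zn²⁺ is absent, so WexX is active.
With repressor FubV bound, *sibU* is not transcribed.
So SibU is not produced.
With no repressor bound, *kulS* is transcribed.
So KulS is produced and active.
No repressor is bound and TemL and QuvR and KulS are active, so *nerK* is transcribed.
→ *nerK* is ON in A.
Condition B:
Itaconate is present, so TemL is active.
MoO₄²⁻ is absent, so QuvR is active.
cAMP is present, so FubV is active.
Zn²⁺ is present, so WexX is inactive.
With repressor FubV bound, *sibU* is not transcribed.
So SibU is not produced.
With no repressor bound, *kulS* is transcribed.
So KulS is produced and active.
No repressor is bound and TemL and QuvR and KulS are active, so *nerK* is transcribed.
→ *nerK* is ON in B.

both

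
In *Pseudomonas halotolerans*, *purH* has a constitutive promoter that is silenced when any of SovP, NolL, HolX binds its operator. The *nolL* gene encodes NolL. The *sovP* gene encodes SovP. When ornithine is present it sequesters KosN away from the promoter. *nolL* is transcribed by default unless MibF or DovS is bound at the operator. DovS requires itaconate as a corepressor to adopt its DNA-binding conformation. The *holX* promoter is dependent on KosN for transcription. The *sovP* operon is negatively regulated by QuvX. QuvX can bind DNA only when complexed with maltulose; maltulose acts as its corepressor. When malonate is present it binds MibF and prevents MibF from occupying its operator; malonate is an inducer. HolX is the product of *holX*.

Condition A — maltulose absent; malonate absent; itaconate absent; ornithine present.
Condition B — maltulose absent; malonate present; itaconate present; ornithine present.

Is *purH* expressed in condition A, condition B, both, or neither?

Condition A:
Maltulose is absent, so QuvX is inactive.
With no repressor bound, *sovP* is transcribed.
So SovP is produced and active.
Malonate is absent, so MibF is active.
Itaconate is absent, so DovS is inactive.
With repressor MibF bound, *nolL* is not transcribed.
So NolL is not produced.
Ornithine is present, so KosN is inactive.
Required activator KosN is absent, so *holX* is not transcribed.
So HolX is not produced.
With repressor SovP bound, *purH* is not transcribed.
→ *purH* is OFF in A.
Condition B:
Maltulose is absent, so QuvX is inactive.
With no repressor bound, *sovP* is transcribed.
So SovP is produced and active.
Malonate is present, so MibF is inactive.
Itaconate is present, so DovS is active.
With repressor DovS bound, *nolL* is not transcribed.
So NolL is not produced.
Ornithine is present, so KosN is inactive.
Required activator KosN is absent, so *holX* is not transcribed.
So HolX is not produced.
With repressor SovP bound, *purH* is not transcribed.
→ *purH* is OFF in B.

neither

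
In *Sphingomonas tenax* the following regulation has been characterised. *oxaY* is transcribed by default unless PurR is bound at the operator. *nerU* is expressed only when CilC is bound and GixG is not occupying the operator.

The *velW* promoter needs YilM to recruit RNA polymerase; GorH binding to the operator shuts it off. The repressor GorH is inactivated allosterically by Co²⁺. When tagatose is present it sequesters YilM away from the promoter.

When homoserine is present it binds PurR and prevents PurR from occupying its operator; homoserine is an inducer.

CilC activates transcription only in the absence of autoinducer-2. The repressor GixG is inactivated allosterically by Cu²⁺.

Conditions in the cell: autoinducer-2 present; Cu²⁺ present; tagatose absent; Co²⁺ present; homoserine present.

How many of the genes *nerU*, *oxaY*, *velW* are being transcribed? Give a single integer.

Autoinducer-2 is present, so CilC is inactive.
Cu²⁺ is present, so GixG is inactive.
Required activator CilC is absent, so *nerU* is not transcribed.
→ *nerU* is OFF.
Homoserine is present, so PurR is inactive.
With no repressor bound, *oxaY* is transcribed.
→ *oxaY* is ON.
Tagatose is absent, so YilM is active.
Co²⁺ is present, so GorH is inactive.
No repressor is bound and YilM is active, so *velW* is transcribed.
→ *velW* is ON.
2 of the 3 genes are transcribed.

2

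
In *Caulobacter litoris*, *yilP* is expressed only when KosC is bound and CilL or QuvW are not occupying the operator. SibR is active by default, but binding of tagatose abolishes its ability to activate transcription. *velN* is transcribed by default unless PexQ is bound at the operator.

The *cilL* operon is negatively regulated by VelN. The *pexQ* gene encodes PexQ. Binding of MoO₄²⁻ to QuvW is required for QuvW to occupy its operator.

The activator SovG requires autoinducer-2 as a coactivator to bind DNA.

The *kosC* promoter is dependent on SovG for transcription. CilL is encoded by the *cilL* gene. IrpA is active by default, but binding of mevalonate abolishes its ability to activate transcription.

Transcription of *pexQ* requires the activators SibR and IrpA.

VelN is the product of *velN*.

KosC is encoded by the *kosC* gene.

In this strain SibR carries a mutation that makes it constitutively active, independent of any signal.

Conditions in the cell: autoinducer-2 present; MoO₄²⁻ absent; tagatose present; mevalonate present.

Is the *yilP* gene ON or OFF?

Autoinducer-2 is present, so SovG is active.
No repressor is bound and SovG is active, so *kosC* is transcribed.
So KosC is produced and active.
SibR is constitutively active in this strain.
Mevalonate is present, so IrpA is inactive.
Required activator IrpA is absent, so *pexQ* is not transcribed.
So PexQ is not produced.
With no repressor bound, *velN* is transcribed.
So VelN is produced and active.
With repressor VelN bound, *cilL* is not transcribed.
So CilL is not produced.
MoO₄²⁻ is absent, so QuvW is inactive.
No repressor is bound and KosC is active, so *yilP* is transcribed.

ON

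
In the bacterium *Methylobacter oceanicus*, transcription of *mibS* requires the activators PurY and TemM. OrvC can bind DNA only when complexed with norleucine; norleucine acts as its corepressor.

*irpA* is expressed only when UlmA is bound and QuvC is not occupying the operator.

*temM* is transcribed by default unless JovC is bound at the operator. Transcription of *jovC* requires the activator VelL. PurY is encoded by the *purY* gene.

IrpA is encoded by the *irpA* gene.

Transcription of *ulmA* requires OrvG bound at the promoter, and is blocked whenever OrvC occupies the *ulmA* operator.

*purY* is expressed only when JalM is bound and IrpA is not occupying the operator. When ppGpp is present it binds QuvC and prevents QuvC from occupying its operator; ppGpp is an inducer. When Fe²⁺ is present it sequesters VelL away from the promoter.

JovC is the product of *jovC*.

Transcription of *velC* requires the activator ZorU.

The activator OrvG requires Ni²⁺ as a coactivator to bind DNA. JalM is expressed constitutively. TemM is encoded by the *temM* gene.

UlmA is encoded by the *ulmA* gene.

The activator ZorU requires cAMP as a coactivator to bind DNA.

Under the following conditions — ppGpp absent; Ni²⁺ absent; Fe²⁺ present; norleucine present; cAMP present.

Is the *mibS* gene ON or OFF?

Ni²⁺ is absent, so OrvG is inactive.
Norleucine is present, so OrvC is active.
With repressor OrvC bound, *ulmA* is not transcribed.
So UlmA is not produced.
ppGpp is absent, so QuvC is active.
With repressor QuvC bound, *irpA* is not transcribed.
So IrpA is not produced.
JalM is produced constitutively and is active.
No repressor is bound and JalM is active, so *purY* is transcribed.
So PurY is produced and active.
Fe²⁺ is present, so VelL is inactive.
Required activator VelL is absent, so *jovC* is not transcribed.
So JovC is not produced.
With no repressor bound, *temM* is transcribed.
So TemM is produced and active.
No repressor is bound and PurY and TemM are active, so *mibS* is transcribed.

ON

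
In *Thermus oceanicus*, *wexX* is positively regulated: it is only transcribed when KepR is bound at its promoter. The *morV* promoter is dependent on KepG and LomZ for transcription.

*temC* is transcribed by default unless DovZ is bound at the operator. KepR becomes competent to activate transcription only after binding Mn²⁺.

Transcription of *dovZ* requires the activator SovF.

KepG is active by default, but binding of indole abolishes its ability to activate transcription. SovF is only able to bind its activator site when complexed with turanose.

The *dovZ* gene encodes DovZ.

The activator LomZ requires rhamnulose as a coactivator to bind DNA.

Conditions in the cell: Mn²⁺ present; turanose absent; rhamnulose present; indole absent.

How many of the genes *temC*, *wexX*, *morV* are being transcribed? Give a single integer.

Turanose is absent, so SovF is inactive.
Required activator SovF is absent, so *dovZ* is not transcribed.
So DovZ is not produced.
With no repressor bound, *temC* is transcribed.
→ *temC* is ON.
Mn²⁺ is present, so KepR is active.
No repressor is bound and KepR is active, so *wexX* is transcribed.
→ *wexX* is ON.
Indole is absent, so KepG is active.
Rhamnulose is present, so LomZ is active.
No repressor is bound and KepG and LomZ are active, so *morV* is transcribed.
→ *morV* is ON.
3 of the 3 genes are transcribed.

3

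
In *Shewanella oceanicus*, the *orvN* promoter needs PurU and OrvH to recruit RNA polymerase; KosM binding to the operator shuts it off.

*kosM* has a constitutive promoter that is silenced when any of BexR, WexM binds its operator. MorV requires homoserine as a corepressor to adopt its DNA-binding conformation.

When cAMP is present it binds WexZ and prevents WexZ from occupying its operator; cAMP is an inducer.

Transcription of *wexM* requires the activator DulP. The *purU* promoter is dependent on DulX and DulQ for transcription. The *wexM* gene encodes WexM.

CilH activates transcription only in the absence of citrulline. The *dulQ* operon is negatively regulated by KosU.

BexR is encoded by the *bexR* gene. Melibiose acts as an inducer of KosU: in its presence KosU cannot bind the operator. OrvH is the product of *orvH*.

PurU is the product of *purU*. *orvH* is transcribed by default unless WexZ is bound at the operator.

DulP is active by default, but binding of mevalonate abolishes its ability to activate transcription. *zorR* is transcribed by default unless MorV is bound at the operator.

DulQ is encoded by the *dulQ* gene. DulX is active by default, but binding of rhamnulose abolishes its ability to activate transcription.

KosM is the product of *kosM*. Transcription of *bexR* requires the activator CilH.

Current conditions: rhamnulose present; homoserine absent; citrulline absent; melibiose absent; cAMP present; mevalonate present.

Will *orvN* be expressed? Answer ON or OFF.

OFF

Citrulline is absent, so CilH is active.
No repressor is bound and CilH is active, so *bexR* is transcribed.
So BexR is produced and active.
Mevalonate is present, so DulP is inactive.
Required activator DulP is absent, so *wexM* is not transcribed.
So WexM is not produced.
With repressor BexR bound, *kosM* is not transcribed.
So KosM is not produced.
Rhamnulose is present, so DulX is inactive.
Melibiose is absent, so KosU is active.
With repressor KosU bound, *dulQ* is not transcribed.
So DulQ is not produced.
Required activator DulX is absent, so *purU* is not transcribed.
So PurU is not produced.
cAMP is present, so WexZ is inactive.
With no repressor bound, *orvH* is transcribed.
So OrvH is produced and active.
Required activator PurU is absent, so *orvN* is not transcribed.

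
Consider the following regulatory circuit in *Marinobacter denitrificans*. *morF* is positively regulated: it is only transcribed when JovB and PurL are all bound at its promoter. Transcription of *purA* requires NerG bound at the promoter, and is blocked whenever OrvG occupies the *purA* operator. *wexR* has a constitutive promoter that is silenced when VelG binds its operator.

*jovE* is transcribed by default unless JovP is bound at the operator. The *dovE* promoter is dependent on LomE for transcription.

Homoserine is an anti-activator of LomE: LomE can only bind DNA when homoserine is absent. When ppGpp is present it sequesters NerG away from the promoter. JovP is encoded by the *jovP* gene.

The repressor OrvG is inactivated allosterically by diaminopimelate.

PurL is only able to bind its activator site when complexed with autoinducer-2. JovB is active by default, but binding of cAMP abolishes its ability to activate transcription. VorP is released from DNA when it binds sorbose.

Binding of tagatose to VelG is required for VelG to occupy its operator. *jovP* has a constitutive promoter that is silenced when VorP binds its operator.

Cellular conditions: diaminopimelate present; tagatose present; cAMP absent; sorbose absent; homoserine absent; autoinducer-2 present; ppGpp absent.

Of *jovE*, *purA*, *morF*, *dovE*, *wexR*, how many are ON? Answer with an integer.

Sorbose is absent, so VorP is active.
With repressor VorP bound, *jovP* is not transcribed.
So JovP is not produced.
With no repressor bound, *jovE* is transcribed.
→ *jovE* is ON.
ppGpp is absent, so NerG is active.
Diaminopimelate is present, so OrvG is inactive.
No repressor is bound and NerG is active, so *purA* is transcribed.
→ *purA* is ON.
cAMP is absent, so JovB is active.
Autoinducer-2 is present, so PurL is active.
No repressor is bound and JovB and PurL are active, so *morF* is transcribed.
→ *morF* is ON.
Homoserine is absent, so LomE is active.
No repressor is bound and LomE is active, so *dovE* is transcribed.
→ *dovE* is ON.
Tagatose is present, so VelG is active.
With repressor VelG bound, *wexR* is not transcribed.
→ *wexR* is OFF.
4 of the 5 genes are transcribed.

4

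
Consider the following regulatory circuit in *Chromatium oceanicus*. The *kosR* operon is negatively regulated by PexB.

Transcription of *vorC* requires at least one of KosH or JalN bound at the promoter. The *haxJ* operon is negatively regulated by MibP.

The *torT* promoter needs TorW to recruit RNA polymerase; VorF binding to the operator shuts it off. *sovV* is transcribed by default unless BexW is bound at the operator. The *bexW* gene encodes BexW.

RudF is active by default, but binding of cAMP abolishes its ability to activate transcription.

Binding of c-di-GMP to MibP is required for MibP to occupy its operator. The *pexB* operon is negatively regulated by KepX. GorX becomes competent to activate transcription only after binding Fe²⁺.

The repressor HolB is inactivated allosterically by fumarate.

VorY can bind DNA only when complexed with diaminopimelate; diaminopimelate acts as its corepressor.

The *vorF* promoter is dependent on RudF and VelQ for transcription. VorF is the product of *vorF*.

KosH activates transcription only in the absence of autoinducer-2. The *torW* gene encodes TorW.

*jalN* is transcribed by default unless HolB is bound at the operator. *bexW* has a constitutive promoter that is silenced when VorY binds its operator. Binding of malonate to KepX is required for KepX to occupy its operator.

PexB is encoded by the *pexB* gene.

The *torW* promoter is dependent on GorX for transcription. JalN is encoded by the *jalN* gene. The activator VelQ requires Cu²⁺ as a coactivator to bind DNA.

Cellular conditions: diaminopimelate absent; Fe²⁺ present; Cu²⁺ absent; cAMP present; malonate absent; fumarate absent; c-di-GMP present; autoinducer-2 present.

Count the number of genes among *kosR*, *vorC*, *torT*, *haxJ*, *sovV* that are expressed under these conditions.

1

Malonate is absent, so KepX is inactive.
With no repressor bound, *pexB* is transcribed.
So PexB is produced and active.
With repressor PexB bound, *kosR* is not transcribed.
→ *kosR* is OFF.
Autoinducer-2 is present, so KosH is inactive.
Fumarate is absent, so HolB is active.
With repressor HolB bound, *jalN* is not transcribed.
So JalN is not produced.
No activator is available at the *vorC* promoter, so *vorC* is not transcribed.
→ *vorC* is OFF.
Fe²⁺ is present, so GorX is active.
No repressor is bound and GorX is active, so *torW* is transcribed.
So TorW is produced and active.
cAMP is present, so RudF is inactive.
Cu²⁺ is absent, so VelQ is inactive.
Required activator RudF is absent, so *vorF* is not transcribed.
So VorF is not produced.
No repressor is bound and TorW is active, so *torT* is transcribed.
→ *torT* is ON.
c-di-GMP is present, so MibP is active.
With repressor MibP bound, *haxJ* is not transcribed.
→ *haxJ* is OFF.
Diaminopimelate is absent, so VorY is inactive.
With no repressor bound, *bexW* is transcribed.
So BexW is produced and active.
With repressor BexW bound, *sovV* is not transcribed.
→ *sovV* is OFF.
1 of the 5 genes is transcribed.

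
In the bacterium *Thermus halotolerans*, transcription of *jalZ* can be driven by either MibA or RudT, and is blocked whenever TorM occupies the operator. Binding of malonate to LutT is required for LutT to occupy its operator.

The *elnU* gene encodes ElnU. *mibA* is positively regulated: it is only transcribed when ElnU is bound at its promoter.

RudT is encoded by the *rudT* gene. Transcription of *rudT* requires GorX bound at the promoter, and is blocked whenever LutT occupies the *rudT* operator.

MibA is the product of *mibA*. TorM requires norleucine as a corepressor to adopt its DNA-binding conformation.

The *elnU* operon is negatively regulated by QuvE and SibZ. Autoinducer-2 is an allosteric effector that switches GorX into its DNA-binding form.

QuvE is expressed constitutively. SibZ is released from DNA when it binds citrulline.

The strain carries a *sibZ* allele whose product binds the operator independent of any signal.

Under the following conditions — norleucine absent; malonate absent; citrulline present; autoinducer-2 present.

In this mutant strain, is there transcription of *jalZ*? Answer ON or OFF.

QuvE is produced constitutively and is active.
SibZ is constitutively active in this strain.
With repressor QuvE bound, *elnU* is not transcribed.
So ElnU is not produced.
Required activator ElnU is absent, so *mibA* is not transcribed.
So MibA is not produced.
Norleucine is absent, so TorM is inactive.
Malonate is absent, so LutT is inactive.
Autoinducer-2 is present, so GorX is active.
No repressor is bound and GorX is active, so *rudT* is transcribed.
So RudT is produced and active.
Activator RudT is present, so *jalZ* is transcribed.

ON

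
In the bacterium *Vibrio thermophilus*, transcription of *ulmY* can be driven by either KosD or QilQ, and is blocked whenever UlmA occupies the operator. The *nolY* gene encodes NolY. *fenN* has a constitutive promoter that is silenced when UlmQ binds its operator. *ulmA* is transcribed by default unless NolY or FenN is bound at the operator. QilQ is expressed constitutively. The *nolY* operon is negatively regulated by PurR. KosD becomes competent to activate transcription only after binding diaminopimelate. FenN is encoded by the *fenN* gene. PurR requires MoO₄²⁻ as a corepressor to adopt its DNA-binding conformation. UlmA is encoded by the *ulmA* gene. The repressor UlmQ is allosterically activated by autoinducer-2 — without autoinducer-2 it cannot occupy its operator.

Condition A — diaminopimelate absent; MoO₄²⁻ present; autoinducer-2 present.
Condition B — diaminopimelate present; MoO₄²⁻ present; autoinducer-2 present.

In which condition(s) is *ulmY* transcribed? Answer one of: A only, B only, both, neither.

neither

Condition A:
Diaminopimelate is absent, so KosD is inactive.
QilQ is produced constitutively and is active.
MoO₄²⁻ is present, so PurR is active.
With repressor PurR bound, *nolY* is not transcribed.
So NolY is not produced.
Autoinducer-2 is present, so UlmQ is active.
With repressor UlmQ bound, *fenN* is not transcribed.
So FenN is not produced.
With no repressor bound, *ulmA* is transcribed.
So UlmA is produced and active.
With repressor UlmA bound, *ulmY* is not transcribed.
→ *ulmY* is OFF in A.
Condition B:
Diaminopimelate is present, so KosD is active.
QilQ is produced constitutively and is active.
MoO₄²⁻ is present, so PurR is active.
With repressor PurR bound, *nolY* is not transcribed.
So NolY is not produced.
Autoinducer-2 is present, so UlmQ is active.
With repressor UlmQ bound, *fenN* is not transcribed.
So FenN is not produced.
With no repressor bound, *ulmA* is transcribed.
So UlmA is produced and active.
With repressor UlmA bound, *ulmY* is not transcribed.
→ *ulmY* is OFF in B.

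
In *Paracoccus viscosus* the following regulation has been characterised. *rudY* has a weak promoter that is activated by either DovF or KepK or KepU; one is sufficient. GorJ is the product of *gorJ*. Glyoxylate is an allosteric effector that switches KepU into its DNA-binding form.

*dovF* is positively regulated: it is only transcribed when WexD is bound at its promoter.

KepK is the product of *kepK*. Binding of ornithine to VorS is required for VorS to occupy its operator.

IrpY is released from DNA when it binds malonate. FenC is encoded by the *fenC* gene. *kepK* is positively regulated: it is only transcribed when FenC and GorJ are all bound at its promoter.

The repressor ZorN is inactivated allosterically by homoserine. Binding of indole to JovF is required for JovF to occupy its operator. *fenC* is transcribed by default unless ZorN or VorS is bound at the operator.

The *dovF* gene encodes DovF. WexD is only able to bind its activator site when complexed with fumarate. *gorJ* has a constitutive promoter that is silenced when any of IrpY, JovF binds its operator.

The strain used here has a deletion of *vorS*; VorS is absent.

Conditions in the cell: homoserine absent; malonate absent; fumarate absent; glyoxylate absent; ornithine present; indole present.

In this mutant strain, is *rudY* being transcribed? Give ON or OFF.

Fumarate is absent, so WexD is inactive.
Required activator WexD is absent, so *dovF* is not transcribed.
So DovF is not produced.
Homoserine is absent, so ZorN is active.
VorS is non-functional in this strain, so it has no effect.
With repressor ZorN bound, *fenC* is not transcribed.
So FenC is not produced.
Malonate is absent, so IrpY is active.
Indole is present, so JovF is active.
With repressor IrpY bound, *gorJ* is not transcribed.
So GorJ is not produced.
Required activator FenC is absent, so *kepK* is not transcribed.
So KepK is not produced.
Glyoxylate is absent, so KepU is inactive.
No activator is available at the *rudY* promoter, so *rudY* is not transcribed.

OFF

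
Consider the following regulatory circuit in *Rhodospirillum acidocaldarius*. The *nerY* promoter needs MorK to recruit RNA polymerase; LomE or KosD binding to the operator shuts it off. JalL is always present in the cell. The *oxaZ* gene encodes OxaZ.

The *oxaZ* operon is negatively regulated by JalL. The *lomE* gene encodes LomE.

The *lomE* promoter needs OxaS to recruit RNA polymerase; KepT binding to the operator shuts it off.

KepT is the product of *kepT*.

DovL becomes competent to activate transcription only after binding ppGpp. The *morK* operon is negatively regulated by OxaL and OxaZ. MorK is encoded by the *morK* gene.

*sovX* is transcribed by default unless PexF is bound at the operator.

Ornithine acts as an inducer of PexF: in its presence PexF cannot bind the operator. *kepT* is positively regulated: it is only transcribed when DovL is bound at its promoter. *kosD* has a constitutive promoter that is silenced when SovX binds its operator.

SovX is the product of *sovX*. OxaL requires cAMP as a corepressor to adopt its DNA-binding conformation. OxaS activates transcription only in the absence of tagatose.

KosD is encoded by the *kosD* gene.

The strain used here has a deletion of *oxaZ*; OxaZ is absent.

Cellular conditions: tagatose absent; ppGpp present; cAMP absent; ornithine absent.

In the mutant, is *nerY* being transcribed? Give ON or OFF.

cAMP is absent, so OxaL is inactive.
OxaZ is non-functional in this strain, so it has no effect.
With no repressor bound, *morK* is transcribed.
So MorK is produced and active.
ppGpp is present, so DovL is active.
No repressor is bound and DovL is active, so *kepT* is transcribed.
So KepT is produced and active.
Tagatose is absent, so OxaS is active.
With repressor KepT bound, *lomE* is not transcribed.
So LomE is not produced.
Ornithine is absent, so PexF is active.
With repressor PexF bound, *sovX* is not transcribed.
So SovX is not produced.
With no repressor bound, *kosD* is transcribed.
So KosD is produced and active.
With repressor KosD bound, *nerY* is not transcribed.

OFF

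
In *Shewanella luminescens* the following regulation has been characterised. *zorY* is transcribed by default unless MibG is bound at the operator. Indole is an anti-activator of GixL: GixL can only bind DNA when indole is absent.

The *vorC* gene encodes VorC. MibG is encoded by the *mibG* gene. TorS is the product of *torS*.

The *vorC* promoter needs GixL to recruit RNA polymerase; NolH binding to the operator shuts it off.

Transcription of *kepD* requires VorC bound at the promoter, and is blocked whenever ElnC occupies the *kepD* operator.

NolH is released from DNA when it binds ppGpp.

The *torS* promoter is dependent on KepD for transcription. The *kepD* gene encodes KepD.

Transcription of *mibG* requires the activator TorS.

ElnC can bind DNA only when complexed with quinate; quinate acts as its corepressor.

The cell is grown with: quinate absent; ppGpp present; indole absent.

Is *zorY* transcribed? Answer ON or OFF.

ppGpp is present, so NolH is inactive.
Indole is absent, so GixL is active.
No repressor is bound and GixL is active, so *vorC* is transcribed.
So VorC is produced and active.
Quinate is absent, so ElnC is inactive.
No repressor is bound and VorC is active, so *kepD* is transcribed.
So KepD is produced and active.
No repressor is bound and KepD is active, so *torS* is transcribed.
So TorS is produced and active.
No repressor is bound and TorS is active, so *mibG* is transcribed.
So MibG is produced and active.
With repressor MibG bound, *zorY* is not transcribed.

OFF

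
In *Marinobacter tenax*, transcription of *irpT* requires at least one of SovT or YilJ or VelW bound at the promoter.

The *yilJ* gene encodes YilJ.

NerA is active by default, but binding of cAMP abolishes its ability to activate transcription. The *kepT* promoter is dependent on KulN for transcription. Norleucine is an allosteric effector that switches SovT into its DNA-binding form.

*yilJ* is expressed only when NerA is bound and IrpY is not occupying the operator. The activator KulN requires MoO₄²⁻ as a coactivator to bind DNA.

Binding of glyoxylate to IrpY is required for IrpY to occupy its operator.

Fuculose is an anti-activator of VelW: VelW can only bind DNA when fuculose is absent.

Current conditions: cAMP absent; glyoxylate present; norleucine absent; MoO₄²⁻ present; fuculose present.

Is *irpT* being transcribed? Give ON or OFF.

OFF

Norleucine is absent, so SovT is inactive.
Glyoxylate is present, so IrpY is active.
cAMP is absent, so NerA is active.
With repressor IrpY bound, *yilJ* is not transcribed.
So YilJ is not produced.
Fuculose is present, so VelW is inactive.
No activator is available at the *irpT* promoter, so *irpT* is not transcribed.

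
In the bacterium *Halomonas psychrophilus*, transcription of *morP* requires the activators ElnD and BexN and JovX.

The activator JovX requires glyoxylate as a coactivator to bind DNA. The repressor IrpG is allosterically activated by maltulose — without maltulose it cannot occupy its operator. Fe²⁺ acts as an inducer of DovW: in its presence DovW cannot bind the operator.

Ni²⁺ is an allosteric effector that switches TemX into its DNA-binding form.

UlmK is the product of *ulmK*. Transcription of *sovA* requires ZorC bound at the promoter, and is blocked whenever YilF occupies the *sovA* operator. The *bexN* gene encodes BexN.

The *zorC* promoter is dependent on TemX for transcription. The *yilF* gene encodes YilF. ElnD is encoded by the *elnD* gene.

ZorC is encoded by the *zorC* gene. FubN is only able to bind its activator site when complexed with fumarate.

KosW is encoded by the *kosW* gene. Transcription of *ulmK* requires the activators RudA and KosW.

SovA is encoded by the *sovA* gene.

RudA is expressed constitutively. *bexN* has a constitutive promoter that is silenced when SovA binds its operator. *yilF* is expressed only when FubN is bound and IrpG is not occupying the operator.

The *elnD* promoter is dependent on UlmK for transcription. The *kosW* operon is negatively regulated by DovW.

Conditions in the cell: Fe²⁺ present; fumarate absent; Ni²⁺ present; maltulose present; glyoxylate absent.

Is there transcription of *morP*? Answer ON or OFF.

RudA is produced constitutively and is active.
Fe²⁺ is present, so DovW is inactive.
With no repressor bound, *kosW* is transcribed.
So KosW is produced and active.
No repressor is bound and RudA and KosW are active, so *ulmK* is transcribed.
So UlmK is produced and active.
No repressor is bound and UlmK is active, so *elnD* is transcribed.
So ElnD is produced and active.
Fumarate is absent, so FubN is inactive.
Maltulose is present, so IrpG is active.
With repressor IrpG bound, *yilF* is not transcribed.
So YilF is not produced.
Ni²⁺ is present, so TemX is active.
No repressor is bound and TemX is active, so *zorC* is transcribed.
So ZorC is produced and active.
No repressor is bound and ZorC is active, so *sovA* is transcribed.
So SovA is produced and active.
With repressor SovA bound, *bexN* is not transcribed.
So BexN is not produced.
Glyoxylate is absent, so JovX is inactive.
Required activator BexN is absent, so *morP* is not transcribed.

OFF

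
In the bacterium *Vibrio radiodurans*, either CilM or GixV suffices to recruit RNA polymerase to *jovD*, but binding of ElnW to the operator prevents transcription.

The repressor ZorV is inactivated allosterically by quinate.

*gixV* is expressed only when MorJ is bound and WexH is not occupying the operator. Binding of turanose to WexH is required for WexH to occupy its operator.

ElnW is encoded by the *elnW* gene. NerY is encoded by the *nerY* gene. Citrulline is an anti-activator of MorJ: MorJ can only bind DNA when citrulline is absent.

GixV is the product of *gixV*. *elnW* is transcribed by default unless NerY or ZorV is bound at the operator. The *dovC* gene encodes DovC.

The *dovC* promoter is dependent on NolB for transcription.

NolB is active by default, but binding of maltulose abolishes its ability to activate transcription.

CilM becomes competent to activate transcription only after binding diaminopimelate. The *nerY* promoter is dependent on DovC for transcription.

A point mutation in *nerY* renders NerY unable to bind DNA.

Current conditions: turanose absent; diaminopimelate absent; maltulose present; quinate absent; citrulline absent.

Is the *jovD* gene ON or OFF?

ON

Diaminopimelate is absent, so CilM is inactive.
NerY is non-functional in this strain, so it has no effect.
Quinate is absent, so ZorV is active.
With repressor ZorV bound, *elnW* is not transcribed.
So ElnW is not produced.
Turanose is absent, so WexH is inactive.
Citrulline is absent, so MorJ is active.
No repressor is bound and MorJ is active, so *gixV* is transcribed.
So GixV is produced and active.
Activator GixV is present, so *jovD* is transcribed.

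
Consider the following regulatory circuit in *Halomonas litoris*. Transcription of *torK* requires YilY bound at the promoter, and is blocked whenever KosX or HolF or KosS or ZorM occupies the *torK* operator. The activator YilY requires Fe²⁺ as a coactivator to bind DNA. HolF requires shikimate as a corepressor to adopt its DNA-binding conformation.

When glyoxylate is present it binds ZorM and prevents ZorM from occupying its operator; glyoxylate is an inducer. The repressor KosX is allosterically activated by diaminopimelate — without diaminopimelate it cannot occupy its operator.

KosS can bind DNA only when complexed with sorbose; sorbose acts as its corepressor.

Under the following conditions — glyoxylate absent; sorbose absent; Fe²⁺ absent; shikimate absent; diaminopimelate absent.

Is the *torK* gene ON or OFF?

OFF

Diaminopimelate is absent, so KosX is inactive.
Shikimate is absent, so HolF is inactive.
Fe²⁺ is absent, so YilY is inactive.
Sorbose is absent, so KosS is inactive.
Glyoxylate is absent, so ZorM is active.
With repressor ZorM bound, *torK* is not transcribed.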